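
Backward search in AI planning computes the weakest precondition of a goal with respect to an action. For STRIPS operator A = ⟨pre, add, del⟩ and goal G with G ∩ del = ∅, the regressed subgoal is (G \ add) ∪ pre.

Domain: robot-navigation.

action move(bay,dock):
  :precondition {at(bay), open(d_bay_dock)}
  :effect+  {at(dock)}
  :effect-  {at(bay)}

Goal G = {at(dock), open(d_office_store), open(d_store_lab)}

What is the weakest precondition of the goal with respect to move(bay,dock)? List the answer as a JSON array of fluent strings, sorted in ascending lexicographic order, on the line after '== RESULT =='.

Regress:
  G ∩ del = {}  (empty — regression defined)
  G \ add = {at(dock), open(d_office_store), open(d_store_lab)} \ {at(dock)} = {open(d_office_store), open(d_store_lab)}
  ∪ pre   = {open(d_office_store), open(d_store_lab)} ∪ {at(bay), open(d_bay_dock)}
          = {at(bay), open(d_bay_dock), open(d_office_store), open(d_store_lab)}

== RESULT ==
["at(bay)", "open(d_bay_dock)", "open(d_office_store)", "open(d_store_lab)"]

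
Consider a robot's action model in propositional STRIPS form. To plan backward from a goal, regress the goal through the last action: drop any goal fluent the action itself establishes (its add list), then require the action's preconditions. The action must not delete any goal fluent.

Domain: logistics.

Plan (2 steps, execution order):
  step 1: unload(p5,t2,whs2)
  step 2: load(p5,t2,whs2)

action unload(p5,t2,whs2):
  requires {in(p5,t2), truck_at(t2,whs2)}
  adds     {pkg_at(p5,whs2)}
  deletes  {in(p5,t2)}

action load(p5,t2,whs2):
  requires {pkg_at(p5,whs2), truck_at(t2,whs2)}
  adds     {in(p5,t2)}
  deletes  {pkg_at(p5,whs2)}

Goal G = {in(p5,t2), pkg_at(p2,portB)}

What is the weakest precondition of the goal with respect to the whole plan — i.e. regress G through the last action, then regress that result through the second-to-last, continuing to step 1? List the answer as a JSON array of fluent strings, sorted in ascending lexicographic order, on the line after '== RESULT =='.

Regress step by step:
  through step 2 (load(p5,t2,whs2)): drop {in(p5,t2)}, keep {pkg_at(p2,portB)}, require {pkg_at(p5,whs2), truck_at(t2,whs2)}
    → {pkg_at(p2,portB), pkg_at(p5,whs2), truck_at(t2,whs2)}
  through step 1 (unload(p5,t2,whs2)): drop {pkg_at(p5,whs2)}, keep {pkg_at(p2,portB), truck_at(t2,whs2)}, require {in(p5,t2), truck_at(t2,whs2)}
    → {in(p5,t2), pkg_at(p2,portB), truck_at(t2,whs2)}

== RESULT ==
["in(p5,t2)", "pkg_at(p2,portB)", "truck_at(t2,whs2)"]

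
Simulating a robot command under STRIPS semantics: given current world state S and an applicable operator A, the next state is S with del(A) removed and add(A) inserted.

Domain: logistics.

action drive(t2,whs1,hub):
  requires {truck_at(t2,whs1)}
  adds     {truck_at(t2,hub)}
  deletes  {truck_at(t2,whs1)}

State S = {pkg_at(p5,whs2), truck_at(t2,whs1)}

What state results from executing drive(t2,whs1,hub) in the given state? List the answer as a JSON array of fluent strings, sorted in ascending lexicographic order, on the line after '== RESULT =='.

Compute (S \ del) ∪ add:
  pre ⊆ S: {truck_at(t2,whs1)} ⊆ S  — applicable
  S \ del = {pkg_at(p5,whs2)}
  ∪ add   = {pkg_at(p5,whs2), truck_at(t2,hub)}

== RESULT ==
["pkg_at(p5,whs2)", "truck_at(t2,hub)"]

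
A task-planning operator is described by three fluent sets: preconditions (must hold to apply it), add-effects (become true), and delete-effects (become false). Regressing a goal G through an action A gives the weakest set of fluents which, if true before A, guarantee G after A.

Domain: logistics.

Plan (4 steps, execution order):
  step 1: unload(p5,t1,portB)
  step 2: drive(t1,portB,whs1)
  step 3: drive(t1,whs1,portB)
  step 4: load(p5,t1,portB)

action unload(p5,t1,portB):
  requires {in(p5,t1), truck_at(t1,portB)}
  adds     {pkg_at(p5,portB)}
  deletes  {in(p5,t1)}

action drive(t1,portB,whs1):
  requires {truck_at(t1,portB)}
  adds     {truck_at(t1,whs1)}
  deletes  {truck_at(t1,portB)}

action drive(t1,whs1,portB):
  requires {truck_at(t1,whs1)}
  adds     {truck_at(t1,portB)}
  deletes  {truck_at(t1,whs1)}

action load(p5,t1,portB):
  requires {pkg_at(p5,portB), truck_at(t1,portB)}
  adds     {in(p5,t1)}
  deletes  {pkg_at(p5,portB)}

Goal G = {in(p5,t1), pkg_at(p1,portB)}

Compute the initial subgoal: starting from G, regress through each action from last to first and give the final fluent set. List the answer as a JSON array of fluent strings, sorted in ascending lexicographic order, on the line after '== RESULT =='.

Work backward from the goal:
  through step 4 (load(p5,t1,portB)): drop {in(p5,t1)}, keep {pkg_at(p1,portB)}, require {pkg_at(p5,portB), truck_at(t1,portB)}
    → {pkg_at(p1,portB), pkg_at(p5,portB), truck_at(t1,portB)}
  through step 3 (drive(t1,whs1,portB)): drop {truck_at(t1,portB)}, keep {pkg_at(p1,portB), pkg_at(p5,portB)}, require {truck_at(t1,whs1)}
    → {pkg_at(p1,portB), pkg_at(p5,portB), truck_at(t1,whs1)}
  through step 2 (drive(t1,portB,whs1)): drop {truck_at(t1,whs1)}, keep {pkg_at(p1,portB), pkg_at(p5,portB)}, require {truck_at(t1,portB)}
    → {pkg_at(p1,portB), pkg_at(p5,portB), truck_at(t1,portB)}
  through step 1 (unload(p5,t1,portB)): drop {pkg_at(p5,portB)}, keep {pkg_at(p1,portB), truck_at(t1,portB)}, require {in(p5,t1), truck_at(t1,portB)}
    → {in(p5,t1), pkg_at(p1,portB), truck_at(t1,portB)}

== RESULT ==
["in(p5,t1)", "pkg_at(p1,portB)", "truck_at(t1,portB)"]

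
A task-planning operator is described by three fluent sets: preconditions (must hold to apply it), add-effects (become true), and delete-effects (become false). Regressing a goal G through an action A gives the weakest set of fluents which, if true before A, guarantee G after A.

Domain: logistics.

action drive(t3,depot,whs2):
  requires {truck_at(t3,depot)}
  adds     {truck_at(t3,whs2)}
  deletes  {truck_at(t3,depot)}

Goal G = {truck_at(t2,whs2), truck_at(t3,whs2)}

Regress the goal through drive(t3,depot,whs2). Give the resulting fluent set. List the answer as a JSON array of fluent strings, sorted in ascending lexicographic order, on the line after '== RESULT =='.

Regress:
  G ∩ del = {}  (empty — regression defined)
  G \ add = {truck_at(t2,whs2), truck_at(t3,whs2)} \ {truck_at(t3,whs2)} = {truck_at(t2,whs2)}
  ∪ pre   = {truck_at(t2,whs2)} ∪ {truck_at(t3,depot)}
          = {truck_at(t2,whs2), truck_at(t3,depot)}

== RESULT ==
["truck_at(t2,whs2)", "truck_at(t3,depot)"]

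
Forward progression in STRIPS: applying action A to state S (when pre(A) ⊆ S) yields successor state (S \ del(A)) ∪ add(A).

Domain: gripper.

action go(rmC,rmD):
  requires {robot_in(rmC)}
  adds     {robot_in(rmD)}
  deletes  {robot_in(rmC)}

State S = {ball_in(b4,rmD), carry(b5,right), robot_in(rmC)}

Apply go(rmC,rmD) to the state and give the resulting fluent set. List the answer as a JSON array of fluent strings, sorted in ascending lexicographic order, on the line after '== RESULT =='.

Compute (S \ del) ∪ add:
  pre ⊆ S: {robot_in(rmC)} ⊆ S  — applicable
  S \ del = {ball_in(b4,rmD), carry(b5,right)}
  ∪ add   = {ball_in(b4,rmD), carry(b5,right), robot_in(rmD)}

== RESULT ==
["ball_in(b4,rmD)", "carry(b5,right)", "robot_in(rmD)"]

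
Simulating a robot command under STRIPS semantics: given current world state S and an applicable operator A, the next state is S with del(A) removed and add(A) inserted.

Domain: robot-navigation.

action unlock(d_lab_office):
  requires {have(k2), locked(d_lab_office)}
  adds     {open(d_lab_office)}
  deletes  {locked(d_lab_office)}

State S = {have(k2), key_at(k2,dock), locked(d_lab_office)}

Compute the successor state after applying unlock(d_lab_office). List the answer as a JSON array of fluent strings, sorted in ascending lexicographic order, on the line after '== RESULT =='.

Progress:
  pre ⊆ S: {have(k2), locked(d_lab_office)} ⊆ S  — applicable
  S \ del = {have(k2), key_at(k2,dock)}
  ∪ add   = {have(k2), key_at(k2,dock), open(d_lab_office)}

== RESULT ==
["have(k2)", "key_at(k2,dock)", "open(d_lab_office)"]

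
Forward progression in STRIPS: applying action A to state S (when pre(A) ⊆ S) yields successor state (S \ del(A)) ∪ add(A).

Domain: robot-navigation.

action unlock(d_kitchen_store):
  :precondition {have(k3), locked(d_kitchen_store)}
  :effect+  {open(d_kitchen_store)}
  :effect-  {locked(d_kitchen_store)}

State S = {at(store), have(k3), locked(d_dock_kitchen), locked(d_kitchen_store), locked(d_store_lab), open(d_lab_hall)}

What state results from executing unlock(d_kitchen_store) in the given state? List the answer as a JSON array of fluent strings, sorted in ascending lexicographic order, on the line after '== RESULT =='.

Compute (S \ del) ∪ add:
  pre ⊆ S: {have(k3), locked(d_kitchen_store)} ⊆ S  — applicable
  S \ del = {at(store), have(k3), locked(d_dock_kitchen), locked(d_store_lab), open(d_lab_hall)}
  ∪ add   = {at(store), have(k3), locked(d_dock_kitchen), locked(d_store_lab), open(d_kitchen_store), open(d_lab_hall)}

== RESULT ==
["at(store)", "have(k3)", "locked(d_dock_kitchen)", "locked(d_store_lab)", "open(d_kitchen_store)", "open(d_lab_hall)"]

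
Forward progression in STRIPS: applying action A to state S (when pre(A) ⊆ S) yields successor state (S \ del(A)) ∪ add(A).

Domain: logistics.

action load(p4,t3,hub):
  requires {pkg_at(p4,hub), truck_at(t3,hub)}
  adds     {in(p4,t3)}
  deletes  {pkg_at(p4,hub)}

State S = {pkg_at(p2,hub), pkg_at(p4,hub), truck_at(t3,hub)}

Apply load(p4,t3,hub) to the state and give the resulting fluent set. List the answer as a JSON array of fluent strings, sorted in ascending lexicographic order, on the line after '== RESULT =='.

Compute (S \ del) ∪ add:
  pre ⊆ S: {pkg_at(p4,hub), truck_at(t3,hub)} ⊆ S  — applicable
  S \ del = {pkg_at(p2,hub), truck_at(t3,hub)}
  ∪ add   = {in(p4,t3), pkg_at(p2,hub), truck_at(t3,hub)}

== RESULT ==
["in(p4,t3)", "pkg_at(p2,hub)", "truck_at(t3,hub)"]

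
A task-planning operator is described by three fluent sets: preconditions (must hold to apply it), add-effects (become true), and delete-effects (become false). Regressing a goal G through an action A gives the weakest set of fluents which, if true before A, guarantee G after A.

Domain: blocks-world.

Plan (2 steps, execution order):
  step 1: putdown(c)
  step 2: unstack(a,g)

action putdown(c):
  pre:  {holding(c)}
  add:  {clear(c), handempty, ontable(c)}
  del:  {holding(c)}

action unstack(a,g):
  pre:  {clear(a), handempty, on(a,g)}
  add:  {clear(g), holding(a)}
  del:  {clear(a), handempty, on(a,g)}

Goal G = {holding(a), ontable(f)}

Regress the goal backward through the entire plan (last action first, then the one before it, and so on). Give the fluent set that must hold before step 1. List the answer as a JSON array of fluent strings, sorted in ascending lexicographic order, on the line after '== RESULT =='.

Regress step by step:
  through step 2 (unstack(a,g)): drop {holding(a)}, keep {ontable(f)}, require {clear(a), handempty, on(a,g)}
    → {clear(a), handempty, on(a,g), ontable(f)}
  through step 1 (putdown(c)): drop {handempty}, keep {clear(a), on(a,g), ontable(f)}, require {holding(c)}
    → {clear(a), holding(c), on(a,g), ontable(f)}

== RESULT ==
["clear(a)", "holding(c)", "on(a,g)", "ontable(f)"]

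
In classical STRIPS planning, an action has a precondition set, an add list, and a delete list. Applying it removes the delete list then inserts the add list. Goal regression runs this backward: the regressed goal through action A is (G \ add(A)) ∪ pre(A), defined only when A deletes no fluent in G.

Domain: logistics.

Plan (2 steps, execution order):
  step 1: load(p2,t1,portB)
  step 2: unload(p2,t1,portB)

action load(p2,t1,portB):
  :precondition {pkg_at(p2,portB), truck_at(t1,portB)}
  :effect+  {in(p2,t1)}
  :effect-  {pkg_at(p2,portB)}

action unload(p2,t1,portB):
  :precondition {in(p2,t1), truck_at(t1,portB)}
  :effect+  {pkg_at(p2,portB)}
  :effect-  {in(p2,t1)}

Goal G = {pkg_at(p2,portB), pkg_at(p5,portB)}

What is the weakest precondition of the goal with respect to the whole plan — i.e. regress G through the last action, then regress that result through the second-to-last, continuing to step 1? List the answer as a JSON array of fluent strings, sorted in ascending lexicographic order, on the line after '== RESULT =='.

Regress step by step:
  through step 2 (unload(p2,t1,portB)): drop {pkg_at(p2,portB)}, keep {pkg_at(p5,portB)}, require {in(p2,t1), truck_at(t1,portB)}
    → {in(p2,t1), pkg_at(p5,portB), truck_at(t1,portB)}
  through step 1 (load(p2,t1,portB)): drop {in(p2,t1)}, keep {pkg_at(p5,portB), truck_at(t1,portB)}, require {pkg_at(p2,portB), truck_at(t1,portB)}
    → {pkg_at(p2,portB), pkg_at(p5,portB), truck_at(t1,portB)}

== RESULT ==
["pkg_at(p2,portB)", "pkg_at(p5,portB)", "truck_at(t1,portB)"]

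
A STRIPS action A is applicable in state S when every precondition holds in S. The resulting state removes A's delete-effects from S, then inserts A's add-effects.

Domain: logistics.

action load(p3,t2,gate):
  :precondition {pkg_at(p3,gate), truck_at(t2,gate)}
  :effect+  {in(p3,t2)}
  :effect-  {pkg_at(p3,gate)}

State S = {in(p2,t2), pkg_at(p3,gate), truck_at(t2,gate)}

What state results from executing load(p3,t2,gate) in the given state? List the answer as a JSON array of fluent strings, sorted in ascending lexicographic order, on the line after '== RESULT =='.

Compute (S \ del) ∪ add:
  pre ⊆ S: {pkg_at(p3,gate), truck_at(t2,gate)} ⊆ S  — applicable
  S \ del = {in(p2,t2), truck_at(t2,gate)}
  ∪ add   = {in(p2,t2), in(p3,t2), truck_at(t2,gate)}

== RESULT ==
["in(p2,t2)", "in(p3,t2)", "truck_at(t2,gate)"]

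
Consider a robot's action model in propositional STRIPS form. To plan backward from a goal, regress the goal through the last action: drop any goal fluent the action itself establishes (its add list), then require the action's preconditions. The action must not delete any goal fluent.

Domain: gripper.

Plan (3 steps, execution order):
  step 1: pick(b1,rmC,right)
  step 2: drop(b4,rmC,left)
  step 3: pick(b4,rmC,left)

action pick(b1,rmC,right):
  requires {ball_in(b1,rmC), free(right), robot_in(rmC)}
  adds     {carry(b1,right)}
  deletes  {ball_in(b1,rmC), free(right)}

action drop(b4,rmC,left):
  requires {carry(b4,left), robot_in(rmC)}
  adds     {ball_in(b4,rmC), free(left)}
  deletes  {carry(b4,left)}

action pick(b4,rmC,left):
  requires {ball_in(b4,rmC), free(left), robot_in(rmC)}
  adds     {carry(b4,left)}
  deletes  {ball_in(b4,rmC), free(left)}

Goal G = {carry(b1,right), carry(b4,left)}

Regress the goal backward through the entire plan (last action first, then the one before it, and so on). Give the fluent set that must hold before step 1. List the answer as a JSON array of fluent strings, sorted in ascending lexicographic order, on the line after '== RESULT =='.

Work backward from the goal:
  through step 3 (pick(b4,rmC,left)): drop {carry(b4,left)}, keep {carry(b1,right)}, require {ball_in(b4,rmC), free(left), robot_in(rmC)}
    → {ball_in(b4,rmC), carry(b1,right), free(left), robot_in(rmC)}
  through step 2 (drop(b4,rmC,left)): drop {ball_in(b4,rmC), free(left)}, keep {carry(b1,right), robot_in(rmC)}, require {carry(b4,left), robot_in(rmC)}
    → {carry(b1,right), carry(b4,left), robot_in(rmC)}
  through step 1 (pick(b1,rmC,right)): drop {carry(b1,right)}, keep {carry(b4,left), robot_in(rmC)}, require {ball_in(b1,rmC), free(right), robot_in(rmC)}
    → {ball_in(b1,rmC), carry(b4,left), free(right), robot_in(rmC)}

== RESULT ==
["ball_in(b1,rmC)", "carry(b4,left)", "free(right)", "robot_in(rmC)"]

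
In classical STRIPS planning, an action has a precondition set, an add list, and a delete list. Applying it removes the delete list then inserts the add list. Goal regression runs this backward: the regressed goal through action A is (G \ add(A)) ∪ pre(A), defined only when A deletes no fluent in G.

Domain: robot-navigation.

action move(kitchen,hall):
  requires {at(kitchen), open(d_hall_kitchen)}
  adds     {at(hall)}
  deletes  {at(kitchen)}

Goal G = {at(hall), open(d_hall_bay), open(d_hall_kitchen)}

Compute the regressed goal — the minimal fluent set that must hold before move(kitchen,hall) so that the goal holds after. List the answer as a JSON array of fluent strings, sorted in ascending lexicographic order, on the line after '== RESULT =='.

Regress:
  G ∩ del = {}  (empty — regression defined)
  G \ add = {at(hall), open(d_hall_bay), open(d_hall_kitchen)} \ {at(hall)} = {open(d_hall_bay), open(d_hall_kitchen)}
  ∪ pre   = {open(d_hall_bay), open(d_hall_kitchen)} ∪ {at(kitchen), open(d_hall_kitchen)}
          = {at(kitchen), open(d_hall_bay), open(d_hall_kitchen)}

== RESULT ==
["at(kitchen)", "open(d_hall_bay)", "open(d_hall_kitchen)"]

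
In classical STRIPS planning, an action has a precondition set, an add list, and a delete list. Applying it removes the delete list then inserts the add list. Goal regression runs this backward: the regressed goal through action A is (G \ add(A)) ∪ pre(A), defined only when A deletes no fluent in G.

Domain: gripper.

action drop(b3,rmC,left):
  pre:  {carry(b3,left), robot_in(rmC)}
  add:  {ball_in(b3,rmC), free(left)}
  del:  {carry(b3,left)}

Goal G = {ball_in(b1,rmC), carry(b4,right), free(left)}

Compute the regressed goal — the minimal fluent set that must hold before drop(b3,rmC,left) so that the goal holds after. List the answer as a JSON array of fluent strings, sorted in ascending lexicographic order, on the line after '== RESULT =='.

Regress:
  G ∩ del = {}  (empty — regression defined)
  G \ add = {ball_in(b1,rmC), carry(b4,right), free(left)} \ {ball_in(b3,rmC), free(left)} = {ball_in(b1,rmC), carry(b4,right)}
  ∪ pre   = {ball_in(b1,rmC), carry(b4,right)} ∪ {carry(b3,left), robot_in(rmC)}
          = {ball_in(b1,rmC), carry(b3,left), carry(b4,right), robot_in(rmC)}

== RESULT ==
["ball_in(b1,rmC)", "carry(b3,left)", "carry(b4,right)", "robot_in(rmC)"]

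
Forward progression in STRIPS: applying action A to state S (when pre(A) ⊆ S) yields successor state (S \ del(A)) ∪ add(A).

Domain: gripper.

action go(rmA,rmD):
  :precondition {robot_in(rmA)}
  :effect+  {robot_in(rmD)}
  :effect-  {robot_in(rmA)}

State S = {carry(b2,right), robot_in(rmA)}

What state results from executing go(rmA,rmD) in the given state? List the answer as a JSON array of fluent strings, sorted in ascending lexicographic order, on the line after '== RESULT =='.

Compute (S \ del) ∪ add:
  pre ⊆ S: {robot_in(rmA)} ⊆ S  — applicable
  S \ del = {carry(b2,right)}
  ∪ add   = {carry(b2,right), robot_in(rmD)}

== RESULT ==
["carry(b2,right)", "robot_in(rmD)"]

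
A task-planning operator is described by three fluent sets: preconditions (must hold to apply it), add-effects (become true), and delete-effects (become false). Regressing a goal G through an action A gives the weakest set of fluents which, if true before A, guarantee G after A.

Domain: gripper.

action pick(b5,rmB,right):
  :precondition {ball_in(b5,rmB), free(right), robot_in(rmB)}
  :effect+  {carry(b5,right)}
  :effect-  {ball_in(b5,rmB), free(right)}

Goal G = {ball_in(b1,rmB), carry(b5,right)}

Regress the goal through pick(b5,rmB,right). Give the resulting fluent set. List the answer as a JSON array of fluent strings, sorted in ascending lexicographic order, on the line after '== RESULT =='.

Compute (G \ add) ∪ pre:
  G ∩ del = {}  (empty — regression defined)
  G \ add = {ball_in(b1,rmB), carry(b5,right)} \ {carry(b5,right)} = {ball_in(b1,rmB)}
  ∪ pre   = {ball_in(b1,rmB)} ∪ {ball_in(b5,rmB), free(right), robot_in(rmB)}
          = {ball_in(b1,rmB), ball_in(b5,rmB), free(right), robot_in(rmB)}

== RESULT ==
["ball_in(b1,rmB)", "ball_in(b5,rmB)", "free(right)", "robot_in(rmB)"]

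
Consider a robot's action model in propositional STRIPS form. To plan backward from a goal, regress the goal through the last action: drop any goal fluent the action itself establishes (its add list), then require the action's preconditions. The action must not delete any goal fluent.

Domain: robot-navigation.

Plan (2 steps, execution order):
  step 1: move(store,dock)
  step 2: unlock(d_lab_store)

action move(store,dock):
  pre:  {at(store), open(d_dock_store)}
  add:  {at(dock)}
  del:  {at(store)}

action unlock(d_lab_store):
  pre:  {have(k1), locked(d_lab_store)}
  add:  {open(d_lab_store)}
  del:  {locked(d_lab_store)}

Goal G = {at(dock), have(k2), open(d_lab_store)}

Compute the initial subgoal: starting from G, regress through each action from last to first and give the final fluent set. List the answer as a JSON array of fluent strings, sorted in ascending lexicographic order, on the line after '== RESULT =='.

Work backward from the goal:
  through step 2 (unlock(d_lab_store)): drop {open(d_lab_store)}, keep {at(dock), have(k2)}, require {have(k1), locked(d_lab_store)}
    → {at(dock), have(k1), have(k2), locked(d_lab_store)}
  through step 1 (move(store,dock)): drop {at(dock)}, keep {have(k1), have(k2), locked(d_lab_store)}, require {at(store), open(d_dock_store)}
    → {at(store), have(k1), have(k2), locked(d_lab_store), open(d_dock_store)}

== RESULT ==
["at(store)", "have(k1)", "have(k2)", "locked(d_lab_store)", "open(d_dock_store)"]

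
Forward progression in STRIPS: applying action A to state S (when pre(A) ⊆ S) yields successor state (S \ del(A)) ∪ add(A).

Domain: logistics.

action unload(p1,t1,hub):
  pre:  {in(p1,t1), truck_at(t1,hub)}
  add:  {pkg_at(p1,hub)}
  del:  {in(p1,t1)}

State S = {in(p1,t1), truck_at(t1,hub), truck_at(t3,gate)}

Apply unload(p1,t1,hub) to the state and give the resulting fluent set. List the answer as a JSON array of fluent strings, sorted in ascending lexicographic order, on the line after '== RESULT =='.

Compute (S \ del) ∪ add:
  pre ⊆ S: {in(p1,t1), truck_at(t1,hub)} ⊆ S  — applicable
  S \ del = {truck_at(t1,hub), truck_at(t3,gate)}
  ∪ add   = {pkg_at(p1,hub), truck_at(t1,hub), truck_at(t3,gate)}

== RESULT ==
["pkg_at(p1,hub)", "truck_at(t1,hub)", "truck_at(t3,gate)"]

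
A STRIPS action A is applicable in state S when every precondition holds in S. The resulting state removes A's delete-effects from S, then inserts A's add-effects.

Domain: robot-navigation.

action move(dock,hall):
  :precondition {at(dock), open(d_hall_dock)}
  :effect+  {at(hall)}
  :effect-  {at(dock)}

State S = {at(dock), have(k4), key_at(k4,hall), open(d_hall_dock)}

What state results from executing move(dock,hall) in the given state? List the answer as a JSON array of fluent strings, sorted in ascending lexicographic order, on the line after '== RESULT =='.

Compute (S \ del) ∪ add:
  pre ⊆ S: {at(dock), open(d_hall_dock)} ⊆ S  — applicable
  S \ del = {have(k4), key_at(k4,hall), open(d_hall_dock)}
  ∪ add   = {at(hall), have(k4), key_at(k4,hall), open(d_hall_dock)}

== RESULT ==
["at(hall)", "have(k4)", "key_at(k4,hall)", "open(d_hall_dock)"]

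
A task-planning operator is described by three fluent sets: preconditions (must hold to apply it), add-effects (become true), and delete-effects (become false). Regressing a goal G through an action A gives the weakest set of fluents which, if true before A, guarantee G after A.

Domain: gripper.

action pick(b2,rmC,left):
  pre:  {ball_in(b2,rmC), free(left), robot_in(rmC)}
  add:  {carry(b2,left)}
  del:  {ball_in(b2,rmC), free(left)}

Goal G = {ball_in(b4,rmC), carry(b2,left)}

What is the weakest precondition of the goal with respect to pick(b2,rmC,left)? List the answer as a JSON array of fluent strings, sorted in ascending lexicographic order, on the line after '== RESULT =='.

Regress:
  G ∩ del = {}  (empty — regression defined)
  G \ add = {ball_in(b4,rmC), carry(b2,left)} \ {carry(b2,left)} = {ball_in(b4,rmC)}
  ∪ pre   = {ball_in(b4,rmC)} ∪ {ball_in(b2,rmC), free(left), robot_in(rmC)}
          = {ball_in(b2,rmC), ball_in(b4,rmC), free(left), robot_in(rmC)}

== RESULT ==
["ball_in(b2,rmC)", "ball_in(b4,rmC)", "free(left)", "robot_in(rmC)"]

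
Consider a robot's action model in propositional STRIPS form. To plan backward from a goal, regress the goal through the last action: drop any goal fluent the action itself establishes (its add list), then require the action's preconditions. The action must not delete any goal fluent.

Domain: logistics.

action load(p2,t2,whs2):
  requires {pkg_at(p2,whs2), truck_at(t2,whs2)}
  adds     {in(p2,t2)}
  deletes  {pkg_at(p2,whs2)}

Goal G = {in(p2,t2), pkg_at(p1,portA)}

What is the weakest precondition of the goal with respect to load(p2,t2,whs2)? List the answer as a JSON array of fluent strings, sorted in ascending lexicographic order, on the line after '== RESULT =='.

Regress:
  G ∩ del = {}  (empty — regression defined)
  G \ add = {in(p2,t2), pkg_at(p1,portA)} \ {in(p2,t2)} = {pkg_at(p1,portA)}
  ∪ pre   = {pkg_at(p1,portA)} ∪ {pkg_at(p2,whs2), truck_at(t2,whs2)}
          = {pkg_at(p1,portA), pkg_at(p2,whs2), truck_at(t2,whs2)}

== RESULT ==
["pkg_at(p1,portA)", "pkg_at(p2,whs2)", "truck_at(t2,whs2)"]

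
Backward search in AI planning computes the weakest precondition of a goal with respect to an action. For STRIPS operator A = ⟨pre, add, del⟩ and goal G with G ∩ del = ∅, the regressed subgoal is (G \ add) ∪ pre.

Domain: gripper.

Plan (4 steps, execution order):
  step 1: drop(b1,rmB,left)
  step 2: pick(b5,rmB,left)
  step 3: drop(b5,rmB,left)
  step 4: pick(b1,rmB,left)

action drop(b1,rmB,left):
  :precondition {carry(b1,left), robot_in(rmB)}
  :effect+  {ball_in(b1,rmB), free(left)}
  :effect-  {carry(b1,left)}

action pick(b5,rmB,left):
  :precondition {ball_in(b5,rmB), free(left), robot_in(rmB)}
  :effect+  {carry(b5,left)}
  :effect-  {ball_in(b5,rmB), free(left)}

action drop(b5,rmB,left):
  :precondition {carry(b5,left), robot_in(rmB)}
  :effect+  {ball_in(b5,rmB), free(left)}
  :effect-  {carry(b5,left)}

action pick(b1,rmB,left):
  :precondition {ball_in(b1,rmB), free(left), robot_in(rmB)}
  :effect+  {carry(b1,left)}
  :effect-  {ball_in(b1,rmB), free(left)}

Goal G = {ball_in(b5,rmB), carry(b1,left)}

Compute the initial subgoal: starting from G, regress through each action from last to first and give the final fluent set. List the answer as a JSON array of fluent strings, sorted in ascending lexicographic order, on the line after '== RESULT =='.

Work backward from the goal:
  through step 4 (pick(b1,rmB,left)): drop {carry(b1,left)}, keep {ball_in(b5,rmB)}, require {ball_in(b1,rmB), free(left), robot_in(rmB)}
    → {ball_in(b1,rmB), ball_in(b5,rmB), free(left), robot_in(rmB)}
  through step 3 (drop(b5,rmB,left)): drop {ball_in(b5,rmB), free(left)}, keep {ball_in(b1,rmB), robot_in(rmB)}, require {carry(b5,left), robot_in(rmB)}
    → {ball_in(b1,rmB), carry(b5,left), robot_in(rmB)}
  through step 2 (pick(b5,rmB,left)): drop {carry(b5,left)}, keep {ball_in(b1,rmB), robot_in(rmB)}, require {ball_in(b5,rmB), free(left), robot_in(rmB)}
    → {ball_in(b1,rmB), ball_in(b5,rmB), free(left), robot_in(rmB)}
  through step 1 (drop(b1,rmB,left)): drop {ball_in(b1,rmB), free(left)}, keep {ball_in(b5,rmB), robot_in(rmB)}, require {carry(b1,left), robot_in(rmB)}
    → {ball_in(b5,rmB), carry(b1,left), robot_in(rmB)}

== RESULT ==
["ball_in(b5,rmB)", "carry(b1,left)", "robot_in(rmB)"]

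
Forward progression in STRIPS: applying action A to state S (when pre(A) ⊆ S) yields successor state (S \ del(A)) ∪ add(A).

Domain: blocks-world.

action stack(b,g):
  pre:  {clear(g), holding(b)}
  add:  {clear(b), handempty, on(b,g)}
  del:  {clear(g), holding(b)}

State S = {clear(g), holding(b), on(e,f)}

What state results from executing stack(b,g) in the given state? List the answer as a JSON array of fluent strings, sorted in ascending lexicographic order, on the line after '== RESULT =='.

Progress:
  pre ⊆ S: {clear(g), holding(b)} ⊆ S  — applicable
  S \ del = {on(e,f)}
  ∪ add   = {clear(b), handempty, on(b,g), on(e,f)}

== RESULT ==
["clear(b)", "handempty", "on(b,g)", "on(e,f)"]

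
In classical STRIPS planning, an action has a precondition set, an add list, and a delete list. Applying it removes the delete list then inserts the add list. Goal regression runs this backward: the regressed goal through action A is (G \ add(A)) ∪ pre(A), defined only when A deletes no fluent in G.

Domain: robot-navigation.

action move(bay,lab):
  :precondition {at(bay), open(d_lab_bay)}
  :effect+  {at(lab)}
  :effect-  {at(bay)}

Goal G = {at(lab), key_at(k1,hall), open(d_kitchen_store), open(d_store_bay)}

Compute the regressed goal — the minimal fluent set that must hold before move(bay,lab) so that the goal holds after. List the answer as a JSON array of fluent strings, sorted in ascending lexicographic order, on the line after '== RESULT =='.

Compute (G \ add) ∪ pre:
  G ∩ del = {}  (empty — regression defined)
  G \ add = {at(lab), key_at(k1,hall), open(d_kitchen_store), open(d_store_bay)} \ {at(lab)} = {key_at(k1,hall), open(d_kitchen_store), open(d_store_bay)}
  ∪ pre   = {key_at(k1,hall), open(d_kitchen_store), open(d_store_bay)} ∪ {at(bay), open(d_lab_bay)}
          = {at(bay), key_at(k1,hall), open(d_kitchen_store), open(d_lab_bay), open(d_store_bay)}

== RESULT ==
["at(bay)", "key_at(k1,hall)", "open(d_kitchen_store)", "open(d_lab_bay)", "open(d_store_bay)"]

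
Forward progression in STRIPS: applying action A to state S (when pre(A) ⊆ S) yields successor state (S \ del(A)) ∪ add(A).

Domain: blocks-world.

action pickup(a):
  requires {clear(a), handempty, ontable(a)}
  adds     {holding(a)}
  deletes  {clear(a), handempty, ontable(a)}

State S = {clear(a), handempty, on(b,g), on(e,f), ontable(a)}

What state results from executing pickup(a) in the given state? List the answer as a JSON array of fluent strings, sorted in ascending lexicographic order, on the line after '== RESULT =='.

Progress:
  pre ⊆ S: {clear(a), handempty, ontable(a)} ⊆ S  — applicable
  S \ del = {on(b,g), on(e,f)}
  ∪ add   = {holding(a), on(b,g), on(e,f)}

== RESULT ==
["holding(a)", "on(b,g)", "on(e,f)"]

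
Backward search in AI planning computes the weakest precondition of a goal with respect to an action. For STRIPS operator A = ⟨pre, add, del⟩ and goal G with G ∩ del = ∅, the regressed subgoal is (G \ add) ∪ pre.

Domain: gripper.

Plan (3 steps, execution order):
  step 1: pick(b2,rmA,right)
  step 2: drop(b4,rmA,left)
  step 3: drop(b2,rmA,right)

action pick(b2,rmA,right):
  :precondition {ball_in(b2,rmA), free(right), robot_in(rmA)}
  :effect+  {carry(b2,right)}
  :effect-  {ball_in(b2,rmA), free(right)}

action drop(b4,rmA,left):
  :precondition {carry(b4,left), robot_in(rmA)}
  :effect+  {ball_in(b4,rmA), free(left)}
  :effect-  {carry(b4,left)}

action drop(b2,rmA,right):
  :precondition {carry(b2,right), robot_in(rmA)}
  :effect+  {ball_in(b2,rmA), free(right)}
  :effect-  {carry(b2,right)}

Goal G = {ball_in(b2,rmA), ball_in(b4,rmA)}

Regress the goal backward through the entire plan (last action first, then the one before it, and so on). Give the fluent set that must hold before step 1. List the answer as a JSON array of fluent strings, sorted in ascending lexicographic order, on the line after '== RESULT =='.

Regress step by step:
  through step 3 (drop(b2,rmA,right)): drop {ball_in(b2,rmA)}, keep {ball_in(b4,rmA)}, require {carry(b2,right), robot_in(rmA)}
    → {ball_in(b4,rmA), carry(b2,right), robot_in(rmA)}
  through step 2 (drop(b4,rmA,left)): drop {ball_in(b4,rmA)}, keep {carry(b2,right), robot_in(rmA)}, require {carry(b4,left), robot_in(rmA)}
    → {carry(b2,right), carry(b4,left), robot_in(rmA)}
  through step 1 (pick(b2,rmA,right)): drop {carry(b2,right)}, keep {carry(b4,left), robot_in(rmA)}, require {ball_in(b2,rmA), free(right), robot_in(rmA)}
    → {ball_in(b2,rmA), carry(b4,left), free(right), robot_in(rmA)}

== RESULT ==
["ball_in(b2,rmA)", "carry(b4,left)", "free(right)", "robot_in(rmA)"]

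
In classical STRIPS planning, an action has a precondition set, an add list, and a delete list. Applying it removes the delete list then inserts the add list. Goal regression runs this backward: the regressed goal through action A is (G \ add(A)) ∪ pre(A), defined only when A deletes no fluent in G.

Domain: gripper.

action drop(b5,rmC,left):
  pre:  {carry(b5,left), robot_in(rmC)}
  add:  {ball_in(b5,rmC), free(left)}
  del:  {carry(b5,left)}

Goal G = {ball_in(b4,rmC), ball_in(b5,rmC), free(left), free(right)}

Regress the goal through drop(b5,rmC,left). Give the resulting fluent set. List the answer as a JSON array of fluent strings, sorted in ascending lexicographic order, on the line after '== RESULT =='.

Compute (G \ add) ∪ pre:
  G ∩ del = {}  (empty — regression defined)
  G \ add = {ball_in(b4,rmC), ball_in(b5,rmC), free(left), free(right)} \ {ball_in(b5,rmC), free(left)} = {ball_in(b4,rmC), free(right)}
  ∪ pre   = {ball_in(b4,rmC), free(right)} ∪ {carry(b5,left), robot_in(rmC)}
          = {ball_in(b4,rmC), carry(b5,left), free(right), robot_in(rmC)}

== RESULT ==
["ball_in(b4,rmC)", "carry(b5,left)", "free(right)", "robot_in(rmC)"]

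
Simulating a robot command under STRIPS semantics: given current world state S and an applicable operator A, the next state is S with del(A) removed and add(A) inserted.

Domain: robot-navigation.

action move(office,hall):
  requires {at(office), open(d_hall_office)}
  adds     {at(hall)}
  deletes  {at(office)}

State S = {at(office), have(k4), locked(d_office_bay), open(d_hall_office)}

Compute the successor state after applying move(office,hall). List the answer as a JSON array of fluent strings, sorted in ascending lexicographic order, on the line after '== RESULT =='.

Compute (S \ del) ∪ add:
  pre ⊆ S: {at(office), open(d_hall_office)} ⊆ S  — applicable
  S \ del = {have(k4), locked(d_office_bay), open(d_hall_office)}
  ∪ add   = {at(hall), have(k4), locked(d_office_bay), open(d_hall_office)}

== RESULT ==
["at(hall)", "have(k4)", "locked(d_office_bay)", "open(d_hall_office)"]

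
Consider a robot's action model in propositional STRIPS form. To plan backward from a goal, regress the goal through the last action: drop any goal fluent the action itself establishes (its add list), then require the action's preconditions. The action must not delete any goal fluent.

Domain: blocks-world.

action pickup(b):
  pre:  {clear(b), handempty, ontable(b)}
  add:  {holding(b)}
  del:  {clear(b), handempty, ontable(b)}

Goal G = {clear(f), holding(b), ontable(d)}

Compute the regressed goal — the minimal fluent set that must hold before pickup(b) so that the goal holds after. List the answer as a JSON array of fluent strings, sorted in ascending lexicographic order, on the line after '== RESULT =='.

Regress:
  G ∩ del = {}  (empty — regression defined)
  G \ add = {clear(f), holding(b), ontable(d)} \ {holding(b)} = {clear(f), ontable(d)}
  ∪ pre   = {clear(f), ontable(d)} ∪ {clear(b), handempty, ontable(b)}
          = {clear(b), clear(f), handempty, ontable(b), ontable(d)}

== RESULT ==
["clear(b)", "clear(f)", "handempty", "ontable(b)", "ontable(d)"]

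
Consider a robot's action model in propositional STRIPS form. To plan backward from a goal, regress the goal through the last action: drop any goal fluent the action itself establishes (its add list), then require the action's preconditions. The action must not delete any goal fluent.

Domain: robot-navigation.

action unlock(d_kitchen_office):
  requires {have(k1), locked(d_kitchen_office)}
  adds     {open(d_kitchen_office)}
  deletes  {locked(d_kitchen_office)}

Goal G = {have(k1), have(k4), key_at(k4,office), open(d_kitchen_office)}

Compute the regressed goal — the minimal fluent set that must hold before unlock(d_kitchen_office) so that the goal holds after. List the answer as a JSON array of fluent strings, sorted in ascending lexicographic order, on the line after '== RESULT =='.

Compute (G \ add) ∪ pre:
  G ∩ del = {}  (empty — regression defined)
  G \ add = {have(k1), have(k4), key_at(k4,office), open(d_kitchen_office)} \ {open(d_kitchen_office)} = {have(k1), have(k4), key_at(k4,office)}
  ∪ pre   = {have(k1), have(k4), key_at(k4,office)} ∪ {have(k1), locked(d_kitchen_office)}
          = {have(k1), have(k4), key_at(k4,office), locked(d_kitchen_office)}

== RESULT ==
["have(k1)", "have(k4)", "key_at(k4,office)", "locked(d_kitchen_office)"]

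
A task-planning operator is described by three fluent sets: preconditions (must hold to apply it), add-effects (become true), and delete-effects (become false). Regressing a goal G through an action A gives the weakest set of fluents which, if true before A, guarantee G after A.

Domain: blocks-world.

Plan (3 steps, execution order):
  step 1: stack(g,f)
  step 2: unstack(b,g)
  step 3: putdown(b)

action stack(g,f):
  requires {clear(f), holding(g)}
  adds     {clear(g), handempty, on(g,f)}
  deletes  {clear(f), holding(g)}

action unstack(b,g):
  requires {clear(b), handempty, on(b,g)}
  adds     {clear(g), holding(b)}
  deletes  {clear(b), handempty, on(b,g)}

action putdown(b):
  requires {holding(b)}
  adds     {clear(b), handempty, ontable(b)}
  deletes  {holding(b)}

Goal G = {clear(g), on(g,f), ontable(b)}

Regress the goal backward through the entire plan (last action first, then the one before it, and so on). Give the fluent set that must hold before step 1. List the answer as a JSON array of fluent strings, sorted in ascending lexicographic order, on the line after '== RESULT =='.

Regress step by step:
  through step 3 (putdown(b)): drop {ontable(b)}, keep {clear(g), on(g,f)}, require {holding(b)}
    → {clear(g), holding(b), on(g,f)}
  through step 2 (unstack(b,g)): drop {clear(g), holding(b)}, keep {on(g,f)}, require {clear(b), handempty, on(b,g)}
    → {clear(b), handempty, on(b,g), on(g,f)}
  through step 1 (stack(g,f)): drop {handempty, on(g,f)}, keep {clear(b), on(b,g)}, require {clear(f), holding(g)}
    → {clear(b), clear(f), holding(g), on(b,g)}

== RESULT ==
["clear(b)", "clear(f)", "holding(g)", "on(b,g)"]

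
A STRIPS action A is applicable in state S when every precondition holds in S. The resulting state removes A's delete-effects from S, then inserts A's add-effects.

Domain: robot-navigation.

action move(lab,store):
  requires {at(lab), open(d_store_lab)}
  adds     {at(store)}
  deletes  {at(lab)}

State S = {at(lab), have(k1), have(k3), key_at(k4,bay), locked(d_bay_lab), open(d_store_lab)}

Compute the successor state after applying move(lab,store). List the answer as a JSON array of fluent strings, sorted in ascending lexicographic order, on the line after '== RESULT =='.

Compute (S \ del) ∪ add:
  pre ⊆ S: {at(lab), open(d_store_lab)} ⊆ S  — applicable
  S \ del = {have(k1), have(k3), key_at(k4,bay), locked(d_bay_lab), open(d_store_lab)}
  ∪ add   = {at(store), have(k1), have(k3), key_at(k4,bay), locked(d_bay_lab), open(d_store_lab)}

== RESULT ==
["at(store)", "have(k1)", "have(k3)", "key_at(k4,bay)", "locked(d_bay_lab)", "open(d_store_lab)"]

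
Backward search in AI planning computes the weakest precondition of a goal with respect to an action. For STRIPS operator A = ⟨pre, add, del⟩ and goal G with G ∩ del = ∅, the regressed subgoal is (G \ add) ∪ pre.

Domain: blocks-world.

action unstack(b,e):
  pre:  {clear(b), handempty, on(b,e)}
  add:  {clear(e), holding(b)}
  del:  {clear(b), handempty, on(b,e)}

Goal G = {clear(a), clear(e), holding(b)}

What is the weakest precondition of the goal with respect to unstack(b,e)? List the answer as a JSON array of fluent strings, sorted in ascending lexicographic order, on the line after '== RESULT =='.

Compute (G \ add) ∪ pre:
  G ∩ del = {}  (empty — regression defined)
  G \ add = {clear(a), clear(e), holding(b)} \ {clear(e), holding(b)} = {clear(a)}
  ∪ pre   = {clear(a)} ∪ {clear(b), handempty, on(b,e)}
          = {clear(a), clear(b), handempty, on(b,e)}

== RESULT ==
["clear(a)", "clear(b)", "handempty", "on(b,e)"]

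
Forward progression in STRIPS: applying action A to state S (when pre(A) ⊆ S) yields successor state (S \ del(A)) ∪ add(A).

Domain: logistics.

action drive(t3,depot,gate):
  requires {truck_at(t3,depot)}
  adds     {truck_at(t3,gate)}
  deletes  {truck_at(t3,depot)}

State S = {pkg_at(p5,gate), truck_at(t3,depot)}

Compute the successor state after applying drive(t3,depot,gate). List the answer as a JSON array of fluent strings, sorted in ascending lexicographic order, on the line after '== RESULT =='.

Progress:
  pre ⊆ S: {truck_at(t3,depot)} ⊆ S  — applicable
  S \ del = {pkg_at(p5,gate)}
  ∪ add   = {pkg_at(p5,gate), truck_at(t3,gate)}

== RESULT ==
["pkg_at(p5,gate)", "truck_at(t3,gate)"]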